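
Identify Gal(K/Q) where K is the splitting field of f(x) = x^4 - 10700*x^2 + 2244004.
Gal(K/Q) = Z/2Z (cyclic of order 2)

f factors as (x^2 - 214)(x^2 - 10486), so the splitting field is K = Q(sqrt(214), sqrt(10486)). The squarefree part of 214 is 214 and the squarefree part of 10486 is also 214, so sqrt(214) and sqrt(10486) are both rational multiples of sqrt(214). Hence Q(sqrt(214)) = Q(sqrt(10486)) = Q(sqrt(214)), and the splitting field collapses to a single degree-2 extension with Galois group Z/2Z.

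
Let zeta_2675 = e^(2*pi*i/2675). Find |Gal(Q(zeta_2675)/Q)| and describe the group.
|Gal(Q(zeta_2675)/Q)| = phi(2675) = 2120; group ≅ (Z/2675Z)^* ≅ Z/20Z × Z/106Z

The n-th cyclotomic polynomial Φ_2675(x) is the minimal polynomial of zeta_2675 over Q and has degree phi(2675) = 2120. So Q(zeta_2675) is a degree-2120 Galois extension with Galois group (Z/2675Z)^*. By CRT, (Z/2675Z)^* ≅ (Z/25Z)^* × (Z/107Z)^*. Each prime-power unit group is (Z/25Z)^* ≅ Z/20Z; (Z/107Z)^* ≅ Z/106Z. Hence Gal(Q(zeta_2675)/Q) ≅ Z/20Z × Z/106Z.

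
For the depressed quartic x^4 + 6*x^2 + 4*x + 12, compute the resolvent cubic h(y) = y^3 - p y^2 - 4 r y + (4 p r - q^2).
h(y) = y^3 - 6*y^2 - 48*y + 272

Identify coefficients: p = 6, q = 4, r = 12.
Plug into h(y) = y^3 - p y^2 - 4 r y + (4 p r - q^2):
  h(y) = y^3 - (6) y^2 - 4*(12) y + (4*(6)*(12) - (4)^2)
       = y^3 + (-6) y^2 + (-48) y + (272).
Simplifying: h(y) = y^3 - 6*y^2 - 48*y + 272.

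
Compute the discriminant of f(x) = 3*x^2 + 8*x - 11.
Δ = 196

For a quadratic a x^2 + b x + c the discriminant is Δ = b^2 - 4ac = (8)^2 - 4*(3)*(-11) = 64 - (-132) = 196.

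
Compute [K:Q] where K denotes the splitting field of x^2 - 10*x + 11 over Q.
[K:Q] = 2

The discriminant of x^2 + (-10)*x + (11) is b^2 - 4c = 100 - (44) = 56. Since 56 is not a perfect square in Q, the polynomial is irreducible over Q. Its two roots generate a degree-2 extension, so [K:Q] = 2.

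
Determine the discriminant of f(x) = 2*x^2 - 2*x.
Δ = 4

For a quadratic a x^2 + b x + c the discriminant is Δ = b^2 - 4ac = (-2)^2 - 4*(2)*(0) = 4 - (0) = 4.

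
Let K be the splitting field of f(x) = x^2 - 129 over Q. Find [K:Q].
[K:Q] = 2

The polynomial x^2 - 129 is irreducible over Q since 129 is not a perfect square. Its splitting field is Q(sqrt(129)), which has degree 2 over Q.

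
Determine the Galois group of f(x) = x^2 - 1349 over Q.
Gal(K/Q) = Z/2Z (cyclic of order 2)

x^2 - 1349 is irreducible over Q since 1349 is not a rational square. The splitting field Q(sqrt(1349)) has degree 2 over Q, and its unique nontrivial automorphism is sqrt(1349) ↦ -sqrt(1349). Hence Gal(Q(sqrt(1349))/Q) = Z/2Z.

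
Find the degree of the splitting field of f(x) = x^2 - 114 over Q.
[K:Q] = 2

The polynomial x^2 - 114 is irreducible over Q since 114 is not a perfect square. Its splitting field is Q(sqrt(114)), which has degree 2 over Q.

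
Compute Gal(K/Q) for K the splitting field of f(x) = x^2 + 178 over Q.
Gal(K/Q) = Z/2Z (cyclic of order 2)

x^2 + 178 is irreducible over Q since -178 is not a rational square. The splitting field Q(sqrt(-178)) has degree 2 over Q, and its unique nontrivial automorphism is sqrt(-178) ↦ -sqrt(-178). Hence Gal(Q(sqrt(-178))/Q) = Z/2Z.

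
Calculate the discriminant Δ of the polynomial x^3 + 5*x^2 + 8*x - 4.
Δ = -1760

For x^3 + a x^2 + b x + c the discriminant is Δ = 18 a b c - 4 a^3 c + a^2 b^2 - 4 b^3 - 27 c^2.
Plug a = 5, b = 8, c = -4:
  18*(5)*(8)*(-4) - 4*(5)^3*(-4) + (5)^2*(8)^2 - 4*(8)^3 - 27*(-4)^2
  = -2880 + (2000) + 1600 + (-2048) + (-432)
  = -1760.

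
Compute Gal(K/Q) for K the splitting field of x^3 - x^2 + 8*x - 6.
Gal(K/Q) = S_3 (symmetric group of order 6)

Compute the discriminant of x^3 + (-1)*x^2 + (8)*x + (-6): Δ = -2116. Since Δ is not a rational square, the Galois group is not contained in A_3; it must be the full S_3 (irreducibility of the cubic rules out anything smaller).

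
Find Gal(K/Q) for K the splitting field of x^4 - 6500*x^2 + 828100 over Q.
Gal(K/Q) = Z/2Z (cyclic of order 2)

f factors as (x^2 - 130)(x^2 - 6370), so the splitting field is K = Q(sqrt(130), sqrt(6370)). The squarefree part of 130 is 130 and the squarefree part of 6370 is also 130, so sqrt(130) and sqrt(6370) are both rational multiples of sqrt(130). Hence Q(sqrt(130)) = Q(sqrt(6370)) = Q(sqrt(130)), and the splitting field collapses to a single degree-2 extension with Galois group Z/2Z.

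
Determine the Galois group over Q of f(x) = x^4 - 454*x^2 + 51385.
Gal(K/Q) = V_4 (Klein four-group, Z/2Z × Z/2Z)

f factors as (x^2 - 239)(x^2 - 215), so the splitting field is K = Q(sqrt(239), sqrt(215)). The elements 239, 215, 51385 are all non-squares in Q, so sqrt(239) and sqrt(215) generate independent quadratic extensions. Thus [K:Q] = 4 and Gal(K/Q) is generated by the two order-2 automorphisms sqrt(239) ↦ -sqrt(239) and sqrt(215) ↦ -sqrt(215), giving V_4.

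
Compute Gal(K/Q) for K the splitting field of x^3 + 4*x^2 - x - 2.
Gal(K/Q) = S_3 (symmetric group of order 6)

Compute the discriminant of x^3 + (4)*x^2 + (-1)*x + (-2): Δ = 568. Since Δ is not a rational square, the Galois group is not contained in A_3; it must be the full S_3 (irreducibility of the cubic rules out anything smaller).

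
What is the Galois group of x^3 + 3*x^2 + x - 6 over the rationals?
Gal(K/Q) = S_3 (symmetric group of order 6)

Compute the discriminant of x^3 + (3)*x^2 + (1)*x + (-6): Δ = -643. Since Δ is not a rational square, the Galois group is not contained in A_3; it must be the full S_3 (irreducibility of the cubic rules out anything smaller).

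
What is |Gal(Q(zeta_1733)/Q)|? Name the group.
|Gal(Q(zeta_1733)/Q)| = phi(1733) = 1732; group ≅ (Z/1733Z)^* ≅ Z/1732Z

The n-th cyclotomic polynomial Φ_1733(x) is the minimal polynomial of zeta_1733 over Q and has degree phi(1733) = 1732. So Q(zeta_1733) is a degree-1732 Galois extension with Galois group (Z/1733Z)^*. (Z/1733Z)^* is cyclic since 1733 is an odd prime power (or 4). Hence Gal(Q(zeta_1733)/Q) ≅ Z/1732Z.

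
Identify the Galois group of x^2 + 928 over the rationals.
Gal(K/Q) = Z/2Z (cyclic of order 2)

x^2 + 928 is irreducible over Q since -928 is not a rational square. The splitting field Q(sqrt(-928)) has degree 2 over Q, and its unique nontrivial automorphism is sqrt(-928) ↦ -sqrt(-928). Hence Gal(Q(sqrt(-928))/Q) = Z/2Z.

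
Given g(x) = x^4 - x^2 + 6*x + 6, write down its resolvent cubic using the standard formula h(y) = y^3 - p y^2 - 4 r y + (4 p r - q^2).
h(y) = y^3 + y^2 - 24*y - 60

Identify coefficients: p = -1, q = 6, r = 6.
Plug into h(y) = y^3 - p y^2 - 4 r y + (4 p r - q^2):
  h(y) = y^3 - (-1) y^2 - 4*(6) y + (4*(-1)*(6) - (6)^2)
       = y^3 + (1) y^2 + (-24) y + (-60).
Simplifying: h(y) = y^3 + y^2 - 24*y - 60.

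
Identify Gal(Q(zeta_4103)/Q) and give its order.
|Gal(Q(zeta_4103)/Q)| = phi(4103) = 3720; group ≅ (Z/4103Z)^* ≅ Z/10Z × Z/372Z

The n-th cyclotomic polynomial Φ_4103(x) is the minimal polynomial of zeta_4103 over Q and has degree phi(4103) = 3720. So Q(zeta_4103) is a degree-3720 Galois extension with Galois group (Z/4103Z)^*. By CRT, (Z/4103Z)^* ≅ (Z/11Z)^* × (Z/373Z)^*. Each prime-power unit group is (Z/11Z)^* ≅ Z/10Z; (Z/373Z)^* ≅ Z/372Z. Hence Gal(Q(zeta_4103)/Q) ≅ Z/10Z × Z/372Z.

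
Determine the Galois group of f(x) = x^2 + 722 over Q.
Gal(K/Q) = Z/2Z (cyclic of order 2)

x^2 + 722 is irreducible over Q since -722 is not a rational square. The splitting field Q(sqrt(-722)) has degree 2 over Q, and its unique nontrivial automorphism is sqrt(-722) ↦ -sqrt(-722). Hence Gal(Q(sqrt(-722))/Q) = Z/2Z.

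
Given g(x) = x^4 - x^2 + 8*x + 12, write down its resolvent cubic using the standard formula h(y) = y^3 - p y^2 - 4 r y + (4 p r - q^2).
h(y) = y^3 + y^2 - 48*y - 112

Identify coefficients: p = -1, q = 8, r = 12.
Plug into h(y) = y^3 - p y^2 - 4 r y + (4 p r - q^2):
  h(y) = y^3 - (-1) y^2 - 4*(12) y + (4*(-1)*(12) - (8)^2)
       = y^3 + (1) y^2 + (-48) y + (-112).
Simplifying: h(y) = y^3 + y^2 - 48*y - 112.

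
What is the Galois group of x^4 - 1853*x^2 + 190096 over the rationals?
Gal(K/Q) = Z/2Z (cyclic of order 2)

f factors as (x^2 - 109)(x^2 - 1744), so the splitting field is K = Q(sqrt(109), sqrt(1744)). The squarefree part of 109 is 109 and the squarefree part of 1744 is also 109, so sqrt(109) and sqrt(1744) are both rational multiples of sqrt(109). Hence Q(sqrt(109)) = Q(sqrt(1744)) = Q(sqrt(109)), and the splitting field collapses to a single degree-2 extension with Galois group Z/2Z.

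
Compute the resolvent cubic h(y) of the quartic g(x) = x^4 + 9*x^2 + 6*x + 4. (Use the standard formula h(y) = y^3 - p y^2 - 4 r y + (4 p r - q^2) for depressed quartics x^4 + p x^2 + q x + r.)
h(y) = y^3 - 9*y^2 - 16*y + 108

Identify coefficients: p = 9, q = 6, r = 4.
Plug into h(y) = y^3 - p y^2 - 4 r y + (4 p r - q^2):
  h(y) = y^3 - (9) y^2 - 4*(4) y + (4*(9)*(4) - (6)^2)
       = y^3 + (-9) y^2 + (-16) y + (108).
Simplifying: h(y) = y^3 - 9*y^2 - 16*y + 108.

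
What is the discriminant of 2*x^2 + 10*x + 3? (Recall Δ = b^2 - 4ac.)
Δ = 76

For a quadratic a x^2 + b x + c the discriminant is Δ = b^2 - 4ac = (10)^2 - 4*(2)*(3) = 100 - (24) = 76.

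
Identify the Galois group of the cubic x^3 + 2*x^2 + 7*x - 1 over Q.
Gal(K/Q) = S_3 (symmetric group of order 6)

Compute the discriminant of x^3 + (2)*x^2 + (7)*x + (-1): Δ = -1423. Since Δ is not a rational square, the Galois group is not contained in A_3; it must be the full S_3 (irreducibility of the cubic rules out anything smaller).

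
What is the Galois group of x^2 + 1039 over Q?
Gal(K/Q) = Z/2Z (cyclic of order 2)

x^2 + 1039 is irreducible over Q since -1039 is not a rational square. The splitting field Q(sqrt(-1039)) has degree 2 over Q, and its unique nontrivial automorphism is sqrt(-1039) ↦ -sqrt(-1039). Hence Gal(Q(sqrt(-1039))/Q) = Z/2Z.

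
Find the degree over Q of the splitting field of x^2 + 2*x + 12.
[K:Q] = 2

The discriminant of x^2 + (2)*x + (12) is b^2 - 4c = 4 - (48) = -44. Since -44 is not a perfect square in Q, the polynomial is irreducible over Q. Its two roots generate a degree-2 extension, so [K:Q] = 2.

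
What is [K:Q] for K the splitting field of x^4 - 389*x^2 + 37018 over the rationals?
[K:Q] = 4

f factors as (x^2 - 166)(x^2 - 223); the splitting field is K = Q(sqrt(166), sqrt(223)). Since 166, 223, and 37018 are all non-squares in Q, the three subfields Q(sqrt(166)), Q(sqrt(223)), Q(sqrt(37018)) are distinct degree-2 extensions, so [K:Q] = 4 (Klein four Galois group).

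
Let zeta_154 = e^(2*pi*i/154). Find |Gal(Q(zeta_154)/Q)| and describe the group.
|Gal(Q(zeta_154)/Q)| = phi(154) = 60; group ≅ (Z/154Z)^* ≅ Z/6Z × Z/10Z

The n-th cyclotomic polynomial Φ_154(x) is the minimal polynomial of zeta_154 over Q and has degree phi(154) = 60. So Q(zeta_154) is a degree-60 Galois extension with Galois group (Z/154Z)^*. By CRT, (Z/154Z)^* ≅ (Z/2Z)^* × (Z/7Z)^* × (Z/11Z)^*. Each prime-power unit group is (Z/2Z)^* ≅ trivial group (order 1); (Z/7Z)^* ≅ Z/6Z; (Z/11Z)^* ≅ Z/10Z. Hence Gal(Q(zeta_154)/Q) ≅ Z/6Z × Z/10Z.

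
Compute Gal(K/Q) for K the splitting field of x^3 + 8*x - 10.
Gal(K/Q) = S_3 (symmetric group of order 6)

Compute the discriminant of x^3 + (0)*x^2 + (8)*x + (-10): Δ = -4748. Since Δ is not a rational square, the Galois group is not contained in A_3; it must be the full S_3 (irreducibility of the cubic rules out anything smaller).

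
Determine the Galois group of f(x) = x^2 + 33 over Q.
Gal(K/Q) = Z/2Z (cyclic of order 2)

x^2 + 33 is irreducible over Q since -33 is not a rational square. The splitting field Q(sqrt(-33)) has degree 2 over Q, and its unique nontrivial automorphism is sqrt(-33) ↦ -sqrt(-33). Hence Gal(Q(sqrt(-33))/Q) = Z/2Z.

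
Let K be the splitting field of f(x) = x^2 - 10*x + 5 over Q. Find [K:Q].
[K:Q] = 2

The discriminant of x^2 + (-10)*x + (5) is b^2 - 4c = 100 - (20) = 80. Since 80 is not a perfect square in Q, the polynomial is irreducible over Q. Its two roots generate a degree-2 extension, so [K:Q] = 2.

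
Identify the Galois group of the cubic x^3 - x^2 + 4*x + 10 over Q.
Gal(K/Q) = S_3 (symmetric group of order 6)

Compute the discriminant of x^3 + (-1)*x^2 + (4)*x + (10): Δ = -3620. Since Δ is not a rational square, the Galois group is not contained in A_3; it must be the full S_3 (irreducibility of the cubic rules out anything smaller).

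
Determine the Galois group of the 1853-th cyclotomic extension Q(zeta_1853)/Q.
|Gal(Q(zeta_1853)/Q)| = phi(1853) = 1728; group ≅ (Z/1853Z)^* ≅ Z/16Z × Z/108Z

The n-th cyclotomic polynomial Φ_1853(x) is the minimal polynomial of zeta_1853 over Q and has degree phi(1853) = 1728. So Q(zeta_1853) is a degree-1728 Galois extension with Galois group (Z/1853Z)^*. By CRT, (Z/1853Z)^* ≅ (Z/17Z)^* × (Z/109Z)^*. Each prime-power unit group is (Z/17Z)^* ≅ Z/16Z; (Z/109Z)^* ≅ Z/108Z. Hence Gal(Q(zeta_1853)/Q) ≅ Z/16Z × Z/108Z.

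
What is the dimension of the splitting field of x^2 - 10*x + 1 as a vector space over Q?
[K:Q] = 2

The discriminant of x^2 + (-10)*x + (1) is b^2 - 4c = 100 - (4) = 96. Since 96 is not a perfect square in Q, the polynomial is irreducible over Q. Its two roots generate a degree-2 extension, so [K:Q] = 2.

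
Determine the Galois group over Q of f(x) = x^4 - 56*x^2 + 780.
Gal(K/Q) = V_4 (Klein four-group, Z/2Z × Z/2Z)

f factors as (x^2 - 30)(x^2 - 26), so the splitting field is K = Q(sqrt(30), sqrt(26)). The elements 30, 26, 780 are all non-squares in Q, so sqrt(30) and sqrt(26) generate independent quadratic extensions. Thus [K:Q] = 4 and Gal(K/Q) is generated by the two order-2 automorphisms sqrt(30) ↦ -sqrt(30) and sqrt(26) ↦ -sqrt(26), giving V_4.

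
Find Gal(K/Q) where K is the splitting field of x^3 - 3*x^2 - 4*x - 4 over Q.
Gal(K/Q) = S_3 (symmetric group of order 6)

Compute the discriminant of x^3 + (-3)*x^2 + (-4)*x + (-4): Δ = -1328. Since Δ is not a rational square, the Galois group is not contained in A_3; it must be the full S_3 (irreducibility of the cubic rules out anything smaller).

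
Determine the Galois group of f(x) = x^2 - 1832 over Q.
Gal(K/Q) = Z/2Z (cyclic of order 2)

x^2 - 1832 is irreducible over Q since 1832 is not a rational square. The splitting field Q(sqrt(1832)) has degree 2 over Q, and its unique nontrivial automorphism is sqrt(1832) ↦ -sqrt(1832). Hence Gal(Q(sqrt(1832))/Q) = Z/2Z.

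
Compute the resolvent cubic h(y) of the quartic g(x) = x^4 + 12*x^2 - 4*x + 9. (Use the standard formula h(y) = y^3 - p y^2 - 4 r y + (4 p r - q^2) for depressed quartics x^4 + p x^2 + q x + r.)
h(y) = y^3 - 12*y^2 - 36*y + 416

Identify coefficients: p = 12, q = -4, r = 9.
Plug into h(y) = y^3 - p y^2 - 4 r y + (4 p r - q^2):
  h(y) = y^3 - (12) y^2 - 4*(9) y + (4*(12)*(9) - (-4)^2)
       = y^3 + (-12) y^2 + (-36) y + (416).
Simplifying: h(y) = y^3 - 12*y^2 - 36*y + 416.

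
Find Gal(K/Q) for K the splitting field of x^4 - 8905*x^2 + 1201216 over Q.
Gal(K/Q) = Z/2Z (cyclic of order 2)

f factors as (x^2 - 137)(x^2 - 8768), so the splitting field is K = Q(sqrt(137), sqrt(8768)). The squarefree part of 137 is 137 and the squarefree part of 8768 is also 137, so sqrt(137) and sqrt(8768) are both rational multiples of sqrt(137). Hence Q(sqrt(137)) = Q(sqrt(8768)) = Q(sqrt(137)), and the splitting field collapses to a single degree-2 extension with Galois group Z/2Z.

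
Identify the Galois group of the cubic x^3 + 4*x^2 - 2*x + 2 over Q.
Gal(K/Q) = S_3 (symmetric group of order 6)

Compute the discriminant of x^3 + (4)*x^2 + (-2)*x + (2): Δ = -812. Since Δ is not a rational square, the Galois group is not contained in A_3; it must be the full S_3 (irreducibility of the cubic rules out anything smaller).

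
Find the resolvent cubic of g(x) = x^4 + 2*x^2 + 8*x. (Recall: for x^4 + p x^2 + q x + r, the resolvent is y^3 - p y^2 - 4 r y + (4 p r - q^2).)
h(y) = y^3 - 2*y^2 - 64

Identify coefficients: p = 2, q = 8, r = 0.
Plug into h(y) = y^3 - p y^2 - 4 r y + (4 p r - q^2):
  h(y) = y^3 - (2) y^2 - 4*(0) y + (4*(2)*(0) - (8)^2)
       = y^3 + (-2) y^2 + (0) y + (-64).
Simplifying: h(y) = y^3 - 2*y^2 - 64.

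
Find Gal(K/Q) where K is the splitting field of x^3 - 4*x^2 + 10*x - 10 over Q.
Gal(K/Q) = S_3 (symmetric group of order 6)

Compute the discriminant of x^3 + (-4)*x^2 + (10)*x + (-10): Δ = -460. Since Δ is not a rational square, the Galois group is not contained in A_3; it must be the full S_3 (irreducibility of the cubic rules out anything smaller).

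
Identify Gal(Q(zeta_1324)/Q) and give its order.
|Gal(Q(zeta_1324)/Q)| = phi(1324) = 660; group ≅ (Z/1324Z)^* ≅ Z/2Z × Z/330Z

The n-th cyclotomic polynomial Φ_1324(x) is the minimal polynomial of zeta_1324 over Q and has degree phi(1324) = 660. So Q(zeta_1324) is a degree-660 Galois extension with Galois group (Z/1324Z)^*. By CRT, (Z/1324Z)^* ≅ (Z/4Z)^* × (Z/331Z)^*. Each prime-power unit group is (Z/4Z)^* ≅ Z/2Z; (Z/331Z)^* ≅ Z/330Z. Hence Gal(Q(zeta_1324)/Q) ≅ Z/2Z × Z/330Z.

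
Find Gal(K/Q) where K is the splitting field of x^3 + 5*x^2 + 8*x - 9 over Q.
Gal(K/Q) = S_3 (symmetric group of order 6)

Compute the discriminant of x^3 + (5)*x^2 + (8)*x + (-9): Δ = -4615. Since Δ is not a rational square, the Galois group is not contained in A_3; it must be the full S_3 (irreducibility of the cubic rules out anything smaller).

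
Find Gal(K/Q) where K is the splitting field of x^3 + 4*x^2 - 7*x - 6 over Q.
Gal(K/Q) = S_3 (symmetric group of order 6)

Compute the discriminant of x^3 + (4)*x^2 + (-7)*x + (-6): Δ = 5744. Since Δ is not a rational square, the Galois group is not contained in A_3; it must be the full S_3 (irreducibility of the cubic rules out anything smaller).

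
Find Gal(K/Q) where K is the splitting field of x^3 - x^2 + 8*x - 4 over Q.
Gal(K/Q) = S_3 (symmetric group of order 6)

Compute the discriminant of x^3 + (-1)*x^2 + (8)*x + (-4): Δ = -1856. Since Δ is not a rational square, the Galois group is not contained in A_3; it must be the full S_3 (irreducibility of the cubic rules out anything smaller).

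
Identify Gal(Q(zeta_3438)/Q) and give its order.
|Gal(Q(zeta_3438)/Q)| = phi(3438) = 1140; group ≅ (Z/3438Z)^* ≅ Z/6Z × Z/190Z

The n-th cyclotomic polynomial Φ_3438(x) is the minimal polynomial of zeta_3438 over Q and has degree phi(3438) = 1140. So Q(zeta_3438) is a degree-1140 Galois extension with Galois group (Z/3438Z)^*. By CRT, (Z/3438Z)^* ≅ (Z/2Z)^* × (Z/9Z)^* × (Z/191Z)^*. Each prime-power unit group is (Z/2Z)^* ≅ trivial group (order 1); (Z/9Z)^* ≅ Z/6Z; (Z/191Z)^* ≅ Z/190Z. Hence Gal(Q(zeta_3438)/Q) ≅ Z/6Z × Z/190Z.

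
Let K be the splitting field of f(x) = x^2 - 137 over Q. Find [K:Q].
[K:Q] = 2

The polynomial x^2 - 137 is irreducible over Q since 137 is not a perfect square. Its splitting field is Q(sqrt(137)), which has degree 2 over Q.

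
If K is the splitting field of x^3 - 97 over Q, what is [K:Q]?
[K:Q] = 6

x^3 - 97 has one real root r = 97^(1/3) and two complex roots r*zeta_3, r*zeta_3^2 where zeta_3 = e^(2*pi*i/3). The splitting field is Q(r, zeta_3). [Q(r):Q] = 3 and [Q(zeta_3):Q] = 2 with gcd = 1, so [Q(r, zeta_3):Q] = 3 * 2 = 6.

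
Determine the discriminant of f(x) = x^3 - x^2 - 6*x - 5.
Δ = -335

For x^3 + a x^2 + b x + c the discriminant is Δ = 18 a b c - 4 a^3 c + a^2 b^2 - 4 b^3 - 27 c^2.
Plug a = -1, b = -6, c = -5:
  18*(-1)*(-6)*(-5) - 4*(-1)^3*(-5) + (-1)^2*(-6)^2 - 4*(-6)^3 - 27*(-5)^2
  = -540 + (-20) + 36 + (864) + (-675)
  = -335.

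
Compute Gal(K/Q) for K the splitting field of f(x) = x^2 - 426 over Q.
Gal(K/Q) = Z/2Z (cyclic of order 2)

x^2 - 426 is irreducible over Q since 426 is not a rational square. The splitting field Q(sqrt(426)) has degree 2 over Q, and its unique nontrivial automorphism is sqrt(426) ↦ -sqrt(426). Hence Gal(Q(sqrt(426))/Q) = Z/2Z.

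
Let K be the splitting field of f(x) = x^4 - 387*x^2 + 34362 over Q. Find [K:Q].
[K:Q] = 4

f factors as (x^2 - 249)(x^2 - 138); the splitting field is K = Q(sqrt(249), sqrt(138)). Since 249, 138, and 34362 are all non-squares in Q, the three subfields Q(sqrt(249)), Q(sqrt(138)), Q(sqrt(34362)) are distinct degree-2 extensions, so [K:Q] = 4 (Klein four Galois group).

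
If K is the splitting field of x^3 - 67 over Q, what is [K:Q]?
[K:Q] = 6

x^3 - 67 has one real root r = 67^(1/3) and two complex roots r*zeta_3, r*zeta_3^2 where zeta_3 = e^(2*pi*i/3). The splitting field is Q(r, zeta_3). [Q(r):Q] = 3 and [Q(zeta_3):Q] = 2 with gcd = 1, so [Q(r, zeta_3):Q] = 3 * 2 = 6.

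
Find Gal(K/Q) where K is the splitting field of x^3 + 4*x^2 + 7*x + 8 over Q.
Gal(K/Q) = S_3 (symmetric group of order 6)

Compute the discriminant of x^3 + (4)*x^2 + (7)*x + (8): Δ = -332. Since Δ is not a rational square, the Galois group is not contained in A_3; it must be the full S_3 (irreducibility of the cubic rules out anything smaller).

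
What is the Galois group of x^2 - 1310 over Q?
Gal(K/Q) = Z/2Z (cyclic of order 2)

x^2 - 1310 is irreducible over Q since 1310 is not a rational square. The splitting field Q(sqrt(1310)) has degree 2 over Q, and its unique nontrivial automorphism is sqrt(1310) ↦ -sqrt(1310). Hence Gal(Q(sqrt(1310))/Q) = Z/2Z.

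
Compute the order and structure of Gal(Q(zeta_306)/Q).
|Gal(Q(zeta_306)/Q)| = phi(306) = 96; group ≅ (Z/306Z)^* ≅ Z/6Z × Z/16Z

The n-th cyclotomic polynomial Φ_306(x) is the minimal polynomial of zeta_306 over Q and has degree phi(306) = 96. So Q(zeta_306) is a degree-96 Galois extension with Galois group (Z/306Z)^*. By CRT, (Z/306Z)^* ≅ (Z/2Z)^* × (Z/9Z)^* × (Z/17Z)^*. Each prime-power unit group is (Z/2Z)^* ≅ trivial group (order 1); (Z/9Z)^* ≅ Z/6Z; (Z/17Z)^* ≅ Z/16Z. Hence Gal(Q(zeta_306)/Q) ≅ Z/6Z × Z/16Z.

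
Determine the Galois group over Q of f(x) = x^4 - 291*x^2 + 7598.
Gal(K/Q) = V_4 (Klein four-group, Z/2Z × Z/2Z)

f factors as (x^2 - 262)(x^2 - 29), so the splitting field is K = Q(sqrt(262), sqrt(29)). The elements 262, 29, 7598 are all non-squares in Q, so sqrt(262) and sqrt(29) generate independent quadratic extensions. Thus [K:Q] = 4 and Gal(K/Q) is generated by the two order-2 automorphisms sqrt(262) ↦ -sqrt(262) and sqrt(29) ↦ -sqrt(29), giving V_4.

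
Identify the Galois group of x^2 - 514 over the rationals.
Gal(K/Q) = Z/2Z (cyclic of order 2)

x^2 - 514 is irreducible over Q since 514 is not a rational square. The splitting field Q(sqrt(514)) has degree 2 over Q, and its unique nontrivial automorphism is sqrt(514) ↦ -sqrt(514). Hence Gal(Q(sqrt(514))/Q) = Z/2Z.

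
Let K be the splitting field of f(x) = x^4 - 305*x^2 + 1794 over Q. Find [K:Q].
[K:Q] = 4

f factors as (x^2 - 299)(x^2 - 6); the splitting field is K = Q(sqrt(299), sqrt(6)). Since 299, 6, and 1794 are all non-squares in Q, the three subfields Q(sqrt(299)), Q(sqrt(6)), Q(sqrt(1794)) are distinct degree-2 extensions, so [K:Q] = 4 (Klein four Galois group).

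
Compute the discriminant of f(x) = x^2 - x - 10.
Δ = 41

For a quadratic a x^2 + b x + c the discriminant is Δ = b^2 - 4ac = (-1)^2 - 4*(1)*(-10) = 1 - (-40) = 41.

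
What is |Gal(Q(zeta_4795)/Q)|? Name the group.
|Gal(Q(zeta_4795)/Q)| = phi(4795) = 3264; group ≅ (Z/4795Z)^* ≅ Z/4Z × Z/6Z × Z/136Z

The n-th cyclotomic polynomial Φ_4795(x) is the minimal polynomial of zeta_4795 over Q and has degree phi(4795) = 3264. So Q(zeta_4795) is a degree-3264 Galois extension with Galois group (Z/4795Z)^*. By CRT, (Z/4795Z)^* ≅ (Z/5Z)^* × (Z/7Z)^* × (Z/137Z)^*. Each prime-power unit group is (Z/5Z)^* ≅ Z/4Z; (Z/7Z)^* ≅ Z/6Z; (Z/137Z)^* ≅ Z/136Z. Hence Gal(Q(zeta_4795)/Q) ≅ Z/4Z × Z/6Z × Z/136Z.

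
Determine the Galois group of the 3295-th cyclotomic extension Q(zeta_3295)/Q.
|Gal(Q(zeta_3295)/Q)| = phi(3295) = 2632; group ≅ (Z/3295Z)^* ≅ Z/4Z × Z/658Z

The n-th cyclotomic polynomial Φ_3295(x) is the minimal polynomial of zeta_3295 over Q and has degree phi(3295) = 2632. So Q(zeta_3295) is a degree-2632 Galois extension with Galois group (Z/3295Z)^*. By CRT, (Z/3295Z)^* ≅ (Z/5Z)^* × (Z/659Z)^*. Each prime-power unit group is (Z/5Z)^* ≅ Z/4Z; (Z/659Z)^* ≅ Z/658Z. Hence Gal(Q(zeta_3295)/Q) ≅ Z/4Z × Z/658Z.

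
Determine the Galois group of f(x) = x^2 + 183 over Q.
Gal(K/Q) = Z/2Z (cyclic of order 2)

x^2 + 183 is irreducible over Q since -183 is not a rational square. The splitting field Q(sqrt(-183)) has degree 2 over Q, and its unique nontrivial automorphism is sqrt(-183) ↦ -sqrt(-183). Hence Gal(Q(sqrt(-183))/Q) = Z/2Z.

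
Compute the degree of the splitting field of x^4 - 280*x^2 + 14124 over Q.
[K:Q] = 4

f factors as (x^2 - 214)(x^2 - 66); the splitting field is K = Q(sqrt(214), sqrt(66)). Since 214, 66, and 14124 are all non-squares in Q, the three subfields Q(sqrt(214)), Q(sqrt(66)), Q(sqrt(14124)) are distinct degree-2 extensions, so [K:Q] = 4 (Klein four Galois group).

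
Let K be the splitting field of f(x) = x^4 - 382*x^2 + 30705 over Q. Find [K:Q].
[K:Q] = 4

f factors as (x^2 - 267)(x^2 - 115); the splitting field is K = Q(sqrt(267), sqrt(115)). Since 267, 115, and 30705 are all non-squares in Q, the three subfields Q(sqrt(267)), Q(sqrt(115)), Q(sqrt(30705)) are distinct degree-2 extensions, so [K:Q] = 4 (Klein four Galois group).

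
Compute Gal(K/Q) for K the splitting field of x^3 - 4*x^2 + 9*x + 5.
Gal(K/Q) = S_3 (symmetric group of order 6)

Compute the discriminant of x^3 + (-4)*x^2 + (9)*x + (5): Δ = -4255. Since Δ is not a rational square, the Galois group is not contained in A_3; it must be the full S_3 (irreducibility of the cubic rules out anything smaller).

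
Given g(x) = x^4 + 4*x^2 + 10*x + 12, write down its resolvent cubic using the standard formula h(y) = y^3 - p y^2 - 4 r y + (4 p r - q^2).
h(y) = y^3 - 4*y^2 - 48*y + 92

Identify coefficients: p = 4, q = 10, r = 12.
Plug into h(y) = y^3 - p y^2 - 4 r y + (4 p r - q^2):
  h(y) = y^3 - (4) y^2 - 4*(12) y + (4*(4)*(12) - (10)^2)
       = y^3 + (-4) y^2 + (-48) y + (92).
Simplifying: h(y) = y^3 - 4*y^2 - 48*y + 92.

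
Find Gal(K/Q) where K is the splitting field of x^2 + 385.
Gal(K/Q) = Z/2Z (cyclic of order 2)

x^2 + 385 is irreducible over Q since -385 is not a rational square. The splitting field Q(sqrt(-385)) has degree 2 over Q, and its unique nontrivial automorphism is sqrt(-385) ↦ -sqrt(-385). Hence Gal(Q(sqrt(-385))/Q) = Z/2Z.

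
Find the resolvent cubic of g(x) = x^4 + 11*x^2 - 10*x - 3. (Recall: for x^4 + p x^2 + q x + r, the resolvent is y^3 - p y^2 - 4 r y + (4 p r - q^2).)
h(y) = y^3 - 11*y^2 + 12*y - 232

Identify coefficients: p = 11, q = -10, r = -3.
Plug into h(y) = y^3 - p y^2 - 4 r y + (4 p r - q^2):
  h(y) = y^3 - (11) y^2 - 4*(-3) y + (4*(11)*(-3) - (-10)^2)
       = y^3 + (-11) y^2 + (12) y + (-232).
Simplifying: h(y) = y^3 - 11*y^2 + 12*y - 232.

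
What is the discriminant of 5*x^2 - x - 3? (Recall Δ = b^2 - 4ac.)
Δ = 61

For a quadratic a x^2 + b x + c the discriminant is Δ = b^2 - 4ac = (-1)^2 - 4*(5)*(-3) = 1 - (-60) = 61.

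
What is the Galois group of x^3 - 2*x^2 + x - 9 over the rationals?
Gal(K/Q) = S_3 (symmetric group of order 6)

Compute the discriminant of x^3 + (-2)*x^2 + (1)*x + (-9): Δ = -2151. Since Δ is not a rational square, the Galois group is not contained in A_3; it must be the full S_3 (irreducibility of the cubic rules out anything smaller).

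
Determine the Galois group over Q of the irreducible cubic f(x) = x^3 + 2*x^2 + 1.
Gal(K/Q) = S_3 (symmetric group of order 6)

Compute the discriminant of x^3 + (2)*x^2 + (0)*x + (1): Δ = -59. Since Δ is not a rational square, the Galois group is not contained in A_3; it must be the full S_3 (irreducibility of the cubic rules out anything smaller).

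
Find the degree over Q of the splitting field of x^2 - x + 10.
[K:Q] = 2

The discriminant of x^2 + (-1)*x + (10) is b^2 - 4c = 1 - (40) = -39. Since -39 is not a perfect square in Q, the polynomial is irreducible over Q. Its two roots generate a degree-2 extension, so [K:Q] = 2.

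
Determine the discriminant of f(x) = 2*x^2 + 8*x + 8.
Δ = 0

For a quadratic a x^2 + b x + c the discriminant is Δ = b^2 - 4ac = (8)^2 - 4*(2)*(8) = 64 - (64) = 0.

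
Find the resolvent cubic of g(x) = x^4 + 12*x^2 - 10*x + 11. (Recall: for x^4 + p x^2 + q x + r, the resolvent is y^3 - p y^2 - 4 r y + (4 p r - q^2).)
h(y) = y^3 - 12*y^2 - 44*y + 428

Identify coefficients: p = 12, q = -10, r = 11.
Plug into h(y) = y^3 - p y^2 - 4 r y + (4 p r - q^2):
  h(y) = y^3 - (12) y^2 - 4*(11) y + (4*(12)*(11) - (-10)^2)
       = y^3 + (-12) y^2 + (-44) y + (428).
Simplifying: h(y) = y^3 - 12*y^2 - 44*y + 428.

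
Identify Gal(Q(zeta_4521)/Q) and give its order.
|Gal(Q(zeta_4521)/Q)| = phi(4521) = 2720; group ≅ (Z/4521Z)^* ≅ Z/2Z × Z/10Z × Z/136Z

The n-th cyclotomic polynomial Φ_4521(x) is the minimal polynomial of zeta_4521 over Q and has degree phi(4521) = 2720. So Q(zeta_4521) is a degree-2720 Galois extension with Galois group (Z/4521Z)^*. By CRT, (Z/4521Z)^* ≅ (Z/3Z)^* × (Z/11Z)^* × (Z/137Z)^*. Each prime-power unit group is (Z/3Z)^* ≅ Z/2Z; (Z/11Z)^* ≅ Z/10Z; (Z/137Z)^* ≅ Z/136Z. Hence Gal(Q(zeta_4521)/Q) ≅ Z/2Z × Z/10Z × Z/136Z.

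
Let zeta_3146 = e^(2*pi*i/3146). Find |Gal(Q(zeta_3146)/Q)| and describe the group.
|Gal(Q(zeta_3146)/Q)| = phi(3146) = 1320; group ≅ (Z/3146Z)^* ≅ Z/12Z × Z/110Z

The n-th cyclotomic polynomial Φ_3146(x) is the minimal polynomial of zeta_3146 over Q and has degree phi(3146) = 1320. So Q(zeta_3146) is a degree-1320 Galois extension with Galois group (Z/3146Z)^*. By CRT, (Z/3146Z)^* ≅ (Z/2Z)^* × (Z/121Z)^* × (Z/13Z)^*. Each prime-power unit group is (Z/2Z)^* ≅ trivial group (order 1); (Z/121Z)^* ≅ Z/110Z; (Z/13Z)^* ≅ Z/12Z. Hence Gal(Q(zeta_3146)/Q) ≅ Z/12Z × Z/110Z.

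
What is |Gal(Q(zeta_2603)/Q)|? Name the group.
|Gal(Q(zeta_2603)/Q)| = phi(2603) = 2448; group ≅ (Z/2603Z)^* ≅ Z/18Z × Z/136Z

The n-th cyclotomic polynomial Φ_2603(x) is the minimal polynomial of zeta_2603 over Q and has degree phi(2603) = 2448. So Q(zeta_2603) is a degree-2448 Galois extension with Galois group (Z/2603Z)^*. By CRT, (Z/2603Z)^* ≅ (Z/19Z)^* × (Z/137Z)^*. Each prime-power unit group is (Z/19Z)^* ≅ Z/18Z; (Z/137Z)^* ≅ Z/136Z. Hence Gal(Q(zeta_2603)/Q) ≅ Z/18Z × Z/136Z.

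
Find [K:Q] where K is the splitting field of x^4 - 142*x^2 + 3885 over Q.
[K:Q] = 4

f factors as (x^2 - 37)(x^2 - 105); the splitting field is K = Q(sqrt(37), sqrt(105)). Since 37, 105, and 3885 are all non-squares in Q, the three subfields Q(sqrt(37)), Q(sqrt(105)), Q(sqrt(3885)) are distinct degree-2 extensions, so [K:Q] = 4 (Klein four Galois group).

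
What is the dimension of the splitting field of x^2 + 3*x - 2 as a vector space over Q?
[K:Q] = 2

The discriminant of x^2 + (3)*x + (-2) is b^2 - 4c = 9 - (-8) = 17. Since 17 is not a perfect square in Q, the polynomial is irreducible over Q. Its two roots generate a degree-2 extension, so [K:Q] = 2.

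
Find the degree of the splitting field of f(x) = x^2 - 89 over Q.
[K:Q] = 2

The polynomial x^2 - 89 is irreducible over Q since 89 is not a perfect square. Its splitting field is Q(sqrt(89)), which has degree 2 over Q.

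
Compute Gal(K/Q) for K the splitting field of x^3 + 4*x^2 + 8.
Gal(K/Q) = S_3 (symmetric group of order 6)

Compute the discriminant of x^3 + (4)*x^2 + (0)*x + (8): Δ = -3776. Since Δ is not a rational square, the Galois group is not contained in A_3; it must be the full S_3 (irreducibility of the cubic rules out anything smaller).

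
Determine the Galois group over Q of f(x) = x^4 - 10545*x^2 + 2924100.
Gal(K/Q) = Z/2Z (cyclic of order 2)

f factors as (x^2 - 285)(x^2 - 10260), so the splitting field is K = Q(sqrt(285), sqrt(10260)). The squarefree part of 285 is 285 and the squarefree part of 10260 is also 285, so sqrt(285) and sqrt(10260) are both rational multiples of sqrt(285). Hence Q(sqrt(285)) = Q(sqrt(10260)) = Q(sqrt(285)), and the splitting field collapses to a single degree-2 extension with Galois group Z/2Z.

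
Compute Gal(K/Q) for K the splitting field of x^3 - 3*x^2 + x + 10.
Gal(K/Q) = S_3 (symmetric group of order 6)

Compute the discriminant of x^3 + (-3)*x^2 + (1)*x + (10): Δ = -2155. Since Δ is not a rational square, the Galois group is not contained in A_3; it must be the full S_3 (irreducibility of the cubic rules out anything smaller).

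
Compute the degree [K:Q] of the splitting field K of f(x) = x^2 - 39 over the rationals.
[K:Q] = 2

The polynomial x^2 - 39 is irreducible over Q since 39 is not a perfect square. Its splitting field is Q(sqrt(39)), which has degree 2 over Q.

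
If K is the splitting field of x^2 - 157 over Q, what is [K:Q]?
[K:Q] = 2

The polynomial x^2 - 157 is irreducible over Q since 157 is not a perfect square. Its splitting field is Q(sqrt(157)), which has degree 2 over Q.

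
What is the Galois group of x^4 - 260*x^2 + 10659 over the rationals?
Gal(K/Q) = V_4 (Klein four-group, Z/2Z × Z/2Z)

f factors as (x^2 - 51)(x^2 - 209), so the splitting field is K = Q(sqrt(51), sqrt(209)). The elements 51, 209, 10659 are all non-squares in Q, so sqrt(51) and sqrt(209) generate independent quadratic extensions. Thus [K:Q] = 4 and Gal(K/Q) is generated by the two order-2 automorphisms sqrt(51) ↦ -sqrt(51) and sqrt(209) ↦ -sqrt(209), giving V_4.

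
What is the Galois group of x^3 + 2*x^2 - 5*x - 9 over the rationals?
Gal(K/Q) = S_3 (symmetric group of order 6)

Compute the discriminant of x^3 + (2)*x^2 + (-5)*x + (-9): Δ = 321. Since Δ is not a rational square, the Galois group is not contained in A_3; it must be the full S_3 (irreducibility of the cubic rules out anything smaller).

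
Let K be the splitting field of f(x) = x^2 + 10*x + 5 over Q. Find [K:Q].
[K:Q] = 2

The discriminant of x^2 + (10)*x + (5) is b^2 - 4c = 100 - (20) = 80. Since 80 is not a perfect square in Q, the polynomial is irreducible over Q. Its two roots generate a degree-2 extension, so [K:Q] = 2.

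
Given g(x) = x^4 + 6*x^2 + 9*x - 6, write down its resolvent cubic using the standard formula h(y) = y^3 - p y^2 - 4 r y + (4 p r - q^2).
h(y) = y^3 - 6*y^2 + 24*y - 225

Identify coefficients: p = 6, q = 9, r = -6.
Plug into h(y) = y^3 - p y^2 - 4 r y + (4 p r - q^2):
  h(y) = y^3 - (6) y^2 - 4*(-6) y + (4*(6)*(-6) - (9)^2)
       = y^3 + (-6) y^2 + (24) y + (-225).
Simplifying: h(y) = y^3 - 6*y^2 + 24*y - 225.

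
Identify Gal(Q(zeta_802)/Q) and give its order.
|Gal(Q(zeta_802)/Q)| = phi(802) = 400; group ≅ (Z/802Z)^* ≅ Z/400Z

The n-th cyclotomic polynomial Φ_802(x) is the minimal polynomial of zeta_802 over Q and has degree phi(802) = 400. So Q(zeta_802) is a degree-400 Galois extension with Galois group (Z/802Z)^*. By CRT, (Z/802Z)^* ≅ (Z/2Z)^* × (Z/401Z)^*. Each prime-power unit group is (Z/2Z)^* ≅ trivial group (order 1); (Z/401Z)^* ≅ Z/400Z. Hence Gal(Q(zeta_802)/Q) ≅ Z/400Z.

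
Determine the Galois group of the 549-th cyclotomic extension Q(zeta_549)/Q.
|Gal(Q(zeta_549)/Q)| = phi(549) = 360; group ≅ (Z/549Z)^* ≅ Z/6Z × Z/60Z

The n-th cyclotomic polynomial Φ_549(x) is the minimal polynomial of zeta_549 over Q and has degree phi(549) = 360. So Q(zeta_549) is a degree-360 Galois extension with Galois group (Z/549Z)^*. By CRT, (Z/549Z)^* ≅ (Z/9Z)^* × (Z/61Z)^*. Each prime-power unit group is (Z/9Z)^* ≅ Z/6Z; (Z/61Z)^* ≅ Z/60Z. Hence Gal(Q(zeta_549)/Q) ≅ Z/6Z × Z/60Z.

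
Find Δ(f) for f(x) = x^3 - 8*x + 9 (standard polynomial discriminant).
Δ = -139

For a depressed cubic x^3 + p x + q the discriminant is Δ = -4 p^3 - 27 q^2 = -4*(-8)^3 - 27*(9)^2 = 2048 - 2187 = -139.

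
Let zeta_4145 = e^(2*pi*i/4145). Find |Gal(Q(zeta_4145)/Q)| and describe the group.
|Gal(Q(zeta_4145)/Q)| = phi(4145) = 3312; group ≅ (Z/4145Z)^* ≅ Z/4Z × Z/828Z

The n-th cyclotomic polynomial Φ_4145(x) is the minimal polynomial of zeta_4145 over Q and has degree phi(4145) = 3312. So Q(zeta_4145) is a degree-3312 Galois extension with Galois group (Z/4145Z)^*. By CRT, (Z/4145Z)^* ≅ (Z/5Z)^* × (Z/829Z)^*. Each prime-power unit group is (Z/5Z)^* ≅ Z/4Z; (Z/829Z)^* ≅ Z/828Z. Hence Gal(Q(zeta_4145)/Q) ≅ Z/4Z × Z/828Z.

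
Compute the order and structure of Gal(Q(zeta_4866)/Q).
|Gal(Q(zeta_4866)/Q)| = phi(4866) = 1620; group ≅ (Z/4866Z)^* ≅ Z/2Z × Z/810Z

The n-th cyclotomic polynomial Φ_4866(x) is the minimal polynomial of zeta_4866 over Q and has degree phi(4866) = 1620. So Q(zeta_4866) is a degree-1620 Galois extension with Galois group (Z/4866Z)^*. By CRT, (Z/4866Z)^* ≅ (Z/2Z)^* × (Z/3Z)^* × (Z/811Z)^*. Each prime-power unit group is (Z/2Z)^* ≅ trivial group (order 1); (Z/3Z)^* ≅ Z/2Z; (Z/811Z)^* ≅ Z/810Z. Hence Gal(Q(zeta_4866)/Q) ≅ Z/2Z × Z/810Z.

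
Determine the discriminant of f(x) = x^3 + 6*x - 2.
Δ = -972

For a depressed cubic x^3 + p x + q the discriminant is Δ = -4 p^3 - 27 q^2 = -4*(6)^3 - 27*(-2)^2 = -864 - 108 = -972.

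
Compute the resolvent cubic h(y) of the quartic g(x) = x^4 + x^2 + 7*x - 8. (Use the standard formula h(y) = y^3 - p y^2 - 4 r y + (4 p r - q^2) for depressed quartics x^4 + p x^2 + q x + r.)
h(y) = y^3 - y^2 + 32*y - 81

Identify coefficients: p = 1, q = 7, r = -8.
Plug into h(y) = y^3 - p y^2 - 4 r y + (4 p r - q^2):
  h(y) = y^3 - (1) y^2 - 4*(-8) y + (4*(1)*(-8) - (7)^2)
       = y^3 + (-1) y^2 + (32) y + (-81).
Simplifying: h(y) = y^3 - y^2 + 32*y - 81.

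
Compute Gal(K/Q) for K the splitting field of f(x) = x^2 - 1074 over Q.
Gal(K/Q) = Z/2Z (cyclic of order 2)

x^2 - 1074 is irreducible over Q since 1074 is not a rational square. The splitting field Q(sqrt(1074)) has degree 2 over Q, and its unique nontrivial automorphism is sqrt(1074) ↦ -sqrt(1074). Hence Gal(Q(sqrt(1074))/Q) = Z/2Z.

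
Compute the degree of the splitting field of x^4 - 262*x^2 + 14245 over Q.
[K:Q] = 4

f factors as (x^2 - 185)(x^2 - 77); the splitting field is K = Q(sqrt(185), sqrt(77)). Since 185, 77, and 14245 are all non-squares in Q, the three subfields Q(sqrt(185)), Q(sqrt(77)), Q(sqrt(14245)) are distinct degree-2 extensions, so [K:Q] = 4 (Klein four Galois group).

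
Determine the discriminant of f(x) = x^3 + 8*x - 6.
Δ = -3020

For a depressed cubic x^3 + p x + q the discriminant is Δ = -4 p^3 - 27 q^2 = -4*(8)^3 - 27*(-6)^2 = -2048 - 972 = -3020.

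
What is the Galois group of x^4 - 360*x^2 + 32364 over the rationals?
Gal(K/Q) = V_4 (Klein four-group, Z/2Z × Z/2Z)

f factors as (x^2 - 186)(x^2 - 174), so the splitting field is K = Q(sqrt(186), sqrt(174)). The elements 186, 174, 32364 are all non-squares in Q, so sqrt(186) and sqrt(174) generate independent quadratic extensions. Thus [K:Q] = 4 and Gal(K/Q) is generated by the two order-2 automorphisms sqrt(186) ↦ -sqrt(186) and sqrt(174) ↦ -sqrt(174), giving V_4.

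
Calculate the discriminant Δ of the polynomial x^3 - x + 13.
Δ = -4559

For a depressed cubic x^3 + p x + q the discriminant is Δ = -4 p^3 - 27 q^2 = -4*(-1)^3 - 27*(13)^2 = 4 - 4563 = -4559.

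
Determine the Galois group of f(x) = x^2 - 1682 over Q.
Gal(K/Q) = Z/2Z (cyclic of order 2)

x^2 - 1682 is irreducible over Q since 1682 is not a rational square. The splitting field Q(sqrt(1682)) has degree 2 over Q, and its unique nontrivial automorphism is sqrt(1682) ↦ -sqrt(1682). Hence Gal(Q(sqrt(1682))/Q) = Z/2Z.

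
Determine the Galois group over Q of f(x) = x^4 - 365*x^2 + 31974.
Gal(K/Q) = V_4 (Klein four-group, Z/2Z × Z/2Z)

f factors as (x^2 - 146)(x^2 - 219), so the splitting field is K = Q(sqrt(146), sqrt(219)). The elements 146, 219, 31974 are all non-squares in Q, so sqrt(146) and sqrt(219) generate independent quadratic extensions. Thus [K:Q] = 4 and Gal(K/Q) is generated by the two order-2 automorphisms sqrt(146) ↦ -sqrt(146) and sqrt(219) ↦ -sqrt(219), giving V_4.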